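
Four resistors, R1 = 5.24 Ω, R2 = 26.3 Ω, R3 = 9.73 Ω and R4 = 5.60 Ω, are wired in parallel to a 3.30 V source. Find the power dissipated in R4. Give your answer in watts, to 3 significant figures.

1.94 W

R4 sits directly across the source, so P = V²/R with V = 3.30 V.
P_R4 = V² / R4 = (3.30)² / 5.60 Ω = 1.945 W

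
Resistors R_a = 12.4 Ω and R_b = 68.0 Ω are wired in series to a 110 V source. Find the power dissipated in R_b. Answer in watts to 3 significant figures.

127 W

Since the resistors are in series they all carry the loop current I = V/R_total; the power in any one is I²R.
R_total = 12.4 + 68.0 = 80.40 Ω
I = V / R_total = 110 / 80.40 = 1.368 A
P_R_b = I² × R_b = (1.368)² × 68.0 = 127.3 W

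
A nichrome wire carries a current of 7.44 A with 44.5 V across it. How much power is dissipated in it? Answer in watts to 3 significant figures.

With V and I both given, power follows immediately from P = V I.
P = 44.5 V × 7.440 A = 331.1 W

331 W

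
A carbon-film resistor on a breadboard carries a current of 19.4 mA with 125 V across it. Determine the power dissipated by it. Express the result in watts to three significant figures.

Both the voltage across and the current through the element are known, so P = V I applies directly.
P = 125 V × 0.01940 A = 2.425 W

2.43 W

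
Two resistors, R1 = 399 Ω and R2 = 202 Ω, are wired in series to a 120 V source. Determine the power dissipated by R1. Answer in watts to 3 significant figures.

Every series element carries the same I. Get I from the total resistance, then P = I² × R1.
R_total = 399 + 202 = 601.0 Ω
I = V / R_total = 120 / 601.0 = 0.1997 A
P_R1 = I² × R1 = (0.1997)² × 399 = 15.91 W

15.9 W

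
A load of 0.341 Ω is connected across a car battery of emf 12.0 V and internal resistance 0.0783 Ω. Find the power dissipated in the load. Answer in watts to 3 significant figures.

Load and internal resistance form a series loop — compute the loop current, then the load power via I²R.
I = ε / (r + R) = 12.0 / (0.0783 + 0.341) = 28.62 A
P_load = I² R = (28.62)² × 0.341 = 279.3 W

279 W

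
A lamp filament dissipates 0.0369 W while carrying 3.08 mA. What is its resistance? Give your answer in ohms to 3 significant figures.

3890 Ω

Rearranging the power relation for the two known quantities gives R = P / I².
R = 0.0369 / (0.003080)² = 3890 Ω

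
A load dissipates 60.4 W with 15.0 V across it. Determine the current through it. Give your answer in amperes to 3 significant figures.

4.03 A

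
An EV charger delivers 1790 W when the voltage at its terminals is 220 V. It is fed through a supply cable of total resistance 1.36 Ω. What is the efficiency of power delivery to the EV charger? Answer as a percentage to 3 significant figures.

I = P / V = 1790 / 220 = 8.136 A through the supply cable.
P_line = I² R_line = (8.136)² × 1.36 = 90.03 W
P_source = P_load + P_line = 1790 + 90.03 = 1880 W
η = P_load / P_source = 1790 / 1880 = 0.9521

95.2 %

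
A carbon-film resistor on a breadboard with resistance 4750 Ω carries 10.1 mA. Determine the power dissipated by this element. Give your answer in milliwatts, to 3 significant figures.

485 mW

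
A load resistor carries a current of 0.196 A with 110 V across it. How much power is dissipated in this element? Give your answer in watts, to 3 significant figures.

V and I are known directly — P = V I, no intermediate step needed.
P = 110 V × 0.1960 A = 21.56 W

21.6 W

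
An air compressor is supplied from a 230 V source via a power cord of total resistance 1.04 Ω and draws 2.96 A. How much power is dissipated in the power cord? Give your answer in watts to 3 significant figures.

Line loss is just I²R for the cable — we know both I and R_line directly.
The power cord carries the full 2.96 A.
P_line = I² R_line = (2.960)² × 1.04 = 9.112 W

9.11 W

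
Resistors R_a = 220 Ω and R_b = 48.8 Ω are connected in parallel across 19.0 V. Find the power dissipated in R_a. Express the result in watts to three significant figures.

R_a sits directly across the source, so P = V²/R with V = 19.0 V.
P_R_a = V² / R_a = (19.0)² / 220 Ω = 1.641 W

1.64 W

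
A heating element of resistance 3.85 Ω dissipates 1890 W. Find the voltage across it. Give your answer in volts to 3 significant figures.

85.3 V

Inverting the appropriate power form: V = √(P R).
V = √(1890 × 3.85) = 85.30 V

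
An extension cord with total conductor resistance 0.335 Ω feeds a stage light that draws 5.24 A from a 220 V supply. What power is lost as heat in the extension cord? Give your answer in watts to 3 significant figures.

9.20 W

Line loss is just I²R for the cable — we know both I and R_line directly.
The extension cord carries the full 5.24 A.
P_line = I² R_line = (5.240)² × 0.335 = 9.198 W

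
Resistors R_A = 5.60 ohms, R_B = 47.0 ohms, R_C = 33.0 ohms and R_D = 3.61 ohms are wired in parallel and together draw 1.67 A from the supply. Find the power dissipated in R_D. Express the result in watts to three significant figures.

Parallel branches share V, not I — compute V via R_eq, then use V²/R for the target branch.
1/R_eq = 1/5.60 + 1/47.0 + 1/33.0 + 1/3.61 ⇒ R_eq = 1.972 Ω
V = I_total × R_eq = 1.670 × 1.972 = 3.293 V
P_R_D = V² / R_D = (3.293)² / 3.61 = 3.004 W

3.00 W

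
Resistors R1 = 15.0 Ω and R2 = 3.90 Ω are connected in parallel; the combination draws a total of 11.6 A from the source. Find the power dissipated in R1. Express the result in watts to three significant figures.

85.9 W

Parallel branches share V, not I — compute V via R_eq, then use V²/R for the target branch.
1/R_eq = 1/15.0 + 1/3.90 ⇒ R_eq = 3.095 Ω
V = I_total × R_eq = 11.60 × 3.095 = 35.90 V
P_R1 = V² / R1 = (35.90)² / 15.0 = 85.94 W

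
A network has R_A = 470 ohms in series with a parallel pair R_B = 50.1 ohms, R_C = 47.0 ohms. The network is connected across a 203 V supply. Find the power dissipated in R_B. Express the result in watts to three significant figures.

1.98 W

First combine the parallel branches into one equivalent R_p, then R_A + R_p is a series pair.
R_p = (50.1×47.0)/(50.1+47.0) = 24.25 Ω
R_total = 470 + 24.25 = 494.3 Ω
I = V / R_total = 203 / 494.3 = 0.4107 A
Voltage across the parallel pair: V_p = I × R_p = 0.4107 × 24.25 = 9.960 V
R_B is across V_p, so use P = V²/R for that branch.
P_R_B = (9.960)² / 50.1 = 1.980 W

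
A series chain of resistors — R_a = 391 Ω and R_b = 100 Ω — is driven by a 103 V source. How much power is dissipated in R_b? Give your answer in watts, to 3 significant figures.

4.40 W

Every series element carries the same I. Get I from the total resistance, then P = I² × R_b.
R_total = 391 + 100 = 491.0 Ω
I = V / R_total = 103 / 491.0 = 0.2098 A
P_R_b = I² × R_b = (0.2098)² × 100 = 4.401 W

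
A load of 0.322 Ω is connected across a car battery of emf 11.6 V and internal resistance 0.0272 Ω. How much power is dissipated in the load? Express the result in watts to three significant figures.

355 W

Load and internal resistance form a series loop — compute the loop current, then the load power via I²R.
I = ε / (r + R) = 11.6 / (0.0272 + 0.322) = 33.22 A
P_load = I² R = (33.22)² × 0.322 = 355.3 W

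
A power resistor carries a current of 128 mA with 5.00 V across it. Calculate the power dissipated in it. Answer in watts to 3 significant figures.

0.640 W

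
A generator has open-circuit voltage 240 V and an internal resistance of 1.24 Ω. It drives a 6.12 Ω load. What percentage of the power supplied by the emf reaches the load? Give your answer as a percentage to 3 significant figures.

Efficiency is P_load / P_total. With a series r and R sharing the same I, P = I²R for each, so η = R/(R+r).
η = R / (R + r) = 6.12 / (6.12 + 1.24) = 0.8315

83.2 %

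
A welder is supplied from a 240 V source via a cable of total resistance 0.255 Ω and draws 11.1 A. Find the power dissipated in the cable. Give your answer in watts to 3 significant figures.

The cable is a series resistance carrying the load current; its dissipation is I²R_line.
The cable carries the full 11.1 A.
P_line = I² R_line = (11.10)² × 0.255 = 31.42 W

31.4 W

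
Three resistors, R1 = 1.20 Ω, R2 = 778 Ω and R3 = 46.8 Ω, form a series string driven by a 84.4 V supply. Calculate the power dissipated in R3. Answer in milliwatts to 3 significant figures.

Series elements share the same current, so find I first, then use P = I²R.
R_total = 1.20 + 778 + 46.8 = 826.0 Ω
I = V / R_total = 84.4 / 826.0 = 0.1022 A
P_R3 = I² × R3 = (0.1022)² × 46.8 = 0.4886 W

489 mW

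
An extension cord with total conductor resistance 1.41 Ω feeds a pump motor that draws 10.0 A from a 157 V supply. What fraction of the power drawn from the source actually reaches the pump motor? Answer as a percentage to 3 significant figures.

The extension cord carries the full 10.0 A.
P_line = I² R_line = (10.00)² × 1.41 = 141.0 W
P_source = V I = 157 × 10.00 = 1570 W; P_load = 1429 W
η = P_load / P_source = 1429 / 1570 = 0.9102

91.0 %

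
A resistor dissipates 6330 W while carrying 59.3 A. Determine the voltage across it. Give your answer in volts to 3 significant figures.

107 V

The two known quantities fix the third via V = P / I.
V = 6330 / 59.30 = 106.7 V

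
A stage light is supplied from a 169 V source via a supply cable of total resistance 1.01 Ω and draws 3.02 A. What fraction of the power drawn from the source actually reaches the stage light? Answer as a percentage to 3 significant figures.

The supply cable carries the full 3.02 A.
P_line = I² R_line = (3.020)² × 1.01 = 9.212 W
P_source = V I = 169 × 3.020 = 510.4 W; P_load = 501.2 W
η = P_load / P_source = 501.2 / 510.4 = 0.9820

98.2 %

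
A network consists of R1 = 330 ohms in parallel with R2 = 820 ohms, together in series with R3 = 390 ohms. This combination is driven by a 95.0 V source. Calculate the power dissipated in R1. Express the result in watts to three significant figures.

3.87 W

Reduce the parallel combination to a single R_p; the circuit then becomes R_p in series with the remaining resistor.
R_p = (330×820)/(330+820) = 235.3 Ω
R_total = R_p + 390 = 235.3 + 390 = 625.3 Ω
I = V / R_total = 95.0 / 625.3 = 0.1519 A
Voltage across the parallel pair: V_p = I × R_p = 0.1519 × 235.3 = 35.75 V
R1 sits across V_p; its power is V_p²/R.
P_R1 = (35.75)² / 330 = 3.873 W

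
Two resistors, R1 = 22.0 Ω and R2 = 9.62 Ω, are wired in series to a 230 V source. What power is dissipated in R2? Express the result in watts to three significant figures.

Since the resistors are in series they all carry the loop current I = V/R_total; the power in any one is I²R.
R_total = 22.0 + 9.62 = 31.62 Ω
I = V / R_total = 230 / 31.62 = 7.274 A
P_R2 = I² × R2 = (7.274)² × 9.62 = 509.0 W

509 W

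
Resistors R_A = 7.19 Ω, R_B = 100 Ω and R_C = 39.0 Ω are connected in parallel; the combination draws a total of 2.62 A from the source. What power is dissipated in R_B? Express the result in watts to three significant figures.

2.25 W

The branches share the same voltage, but only the total current is given — find V from the equivalent resistance first.
1/R_eq = 1/7.19 + 1/100 + 1/39.0 ⇒ R_eq = 5.723 Ω
V = I_total × R_eq = 2.620 × 5.723 = 15.00 V
P_R_B = V² / R_B = (15.00)² / 100 = 2.249 W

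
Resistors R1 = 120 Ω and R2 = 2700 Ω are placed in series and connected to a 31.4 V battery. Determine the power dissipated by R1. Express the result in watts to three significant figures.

In a series string the same current flows through every resistor — find that current, then P = I²R for the one we want.
R_total = 120 + 2700 = 2820 Ω
I = V / R_total = 31.4 / 2820 = 0.01113 A
P_R1 = I² × R1 = (0.01113)² × 120 = 0.01488 W

0.0149 W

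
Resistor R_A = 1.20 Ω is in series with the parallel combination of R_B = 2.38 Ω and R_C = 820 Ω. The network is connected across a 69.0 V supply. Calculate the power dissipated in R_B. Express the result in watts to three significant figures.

882 W

Replace R_B and R_C with their parallel equivalent so the circuit becomes R_A in series with R_p.
R_p = (2.38×820)/(2.38+820) = 2.373 Ω
R_total = 1.20 + 2.373 = 3.573 Ω
I = V / R_total = 69.0 / 3.573 = 19.31 A
Voltage across the parallel pair: V_p = I × R_p = 19.31 × 2.373 = 45.83 V
R_B sees V_p directly, so P = V_p² / R_B.
P_R_B = (45.83)² / 2.38 = 882.4 W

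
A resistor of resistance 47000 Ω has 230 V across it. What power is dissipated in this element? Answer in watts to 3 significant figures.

V and R are stated; P = V²/R avoids computing the current.
P = (230 V)² / 47000 Ω = 1.126 W

1.13 W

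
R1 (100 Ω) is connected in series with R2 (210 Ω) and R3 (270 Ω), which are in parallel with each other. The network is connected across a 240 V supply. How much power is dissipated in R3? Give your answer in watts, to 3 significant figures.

Collapse R2‖R3 to a single equivalent, reducing the network to two series elements.
R_p = (210×270)/(210+270) = 118.1 Ω
R_total = 100 + 118.1 = 218.1 Ω
I = V / R_total = 240 / 218.1 = 1.100 A
Voltage across the parallel pair: V_p = I × R_p = 1.100 × 118.1 = 130.0 V
With V_p across R3, its power is V_p²/R3.
P_R3 = (130.0)² / 270 = 62.57 W

62.6 W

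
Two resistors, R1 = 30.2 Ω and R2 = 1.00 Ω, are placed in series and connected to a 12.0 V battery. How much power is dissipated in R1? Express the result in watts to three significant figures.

4.47 W

Every series element carries the same I. Get I from the total resistance, then P = I² × R1.
R_total = 30.2 + 1.00 = 31.20 Ω
I = V / R_total = 12.0 / 31.20 = 0.3846 A
P_R1 = I² × R1 = (0.3846)² × 30.2 = 4.467 W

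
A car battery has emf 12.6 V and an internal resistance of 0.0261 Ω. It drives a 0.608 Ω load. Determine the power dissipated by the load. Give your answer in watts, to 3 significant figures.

Find the circuit current first, then P = I²R for the load (series elements share I).
I = ε / (r + R) = 12.6 / (0.0261 + 0.608) = 19.87 A
P_load = I² R = (19.87)² × 0.608 = 240.1 W

240 W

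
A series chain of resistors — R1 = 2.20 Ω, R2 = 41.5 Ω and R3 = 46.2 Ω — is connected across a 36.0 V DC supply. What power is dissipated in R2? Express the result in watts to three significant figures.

6.65 W

Since the resistors are in series they all carry the loop current I = V/R_total; the power in any one is I²R.
R_total = 2.20 + 41.5 + 46.2 = 89.90 Ω
I = V / R_total = 36.0 / 89.90 = 0.4004 A
P_R2 = I² × R2 = (0.4004)² × 41.5 = 6.655 W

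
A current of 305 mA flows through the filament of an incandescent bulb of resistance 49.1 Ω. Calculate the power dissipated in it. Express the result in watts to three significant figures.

4.57 W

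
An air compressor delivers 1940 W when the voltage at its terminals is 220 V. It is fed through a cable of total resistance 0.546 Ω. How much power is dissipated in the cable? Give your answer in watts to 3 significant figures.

The cable is a series resistance carrying the load current; its dissipation is I²R_line.
I = P / V = 1940 / 220 = 8.818 A through the cable.
P_line = I² R_line = (8.818)² × 0.546 = 42.46 W

42.5 W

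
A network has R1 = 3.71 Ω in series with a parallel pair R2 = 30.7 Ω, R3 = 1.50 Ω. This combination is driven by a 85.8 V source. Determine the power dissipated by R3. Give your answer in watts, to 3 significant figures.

380 W

Reduce the parallel pair to R_p first; the network is then a simple series string.
R_p = (30.7×1.50)/(30.7+1.50) = 1.430 Ω
R_total = 3.71 + 1.430 = 5.140 Ω
I = V / R_total = 85.8 / 5.140 = 16.69 A
Voltage across the parallel pair: V_p = I × R_p = 16.69 × 1.430 = 23.87 V
R3 sees V_p directly, so P = V_p² / R3.
P_R3 = (23.87)² / 1.50 = 379.9 W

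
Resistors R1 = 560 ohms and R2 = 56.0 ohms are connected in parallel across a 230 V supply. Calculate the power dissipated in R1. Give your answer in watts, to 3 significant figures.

The supply voltage appears across each parallel branch — just use P = V²/R1.
P_R1 = V² / R1 = (230)² / 560 Ω = 94.46 W

94.5 W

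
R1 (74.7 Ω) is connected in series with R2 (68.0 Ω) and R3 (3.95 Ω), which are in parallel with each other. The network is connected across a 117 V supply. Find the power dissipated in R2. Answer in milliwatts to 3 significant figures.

First combine the parallel branches into one equivalent R_p, then R1 + R_p is a series pair.
R_p = (68.0×3.95)/(68.0+3.95) = 3.733 Ω
R_total = 74.7 + 3.733 = 78.43 Ω
I = V / R_total = 117 / 78.43 = 1.492 A
Voltage across the parallel pair: V_p = I × R_p = 1.492 × 3.733 = 5.569 V
R2 sees V_p directly, so P = V_p² / R2.
P_R2 = (5.569)² / 68.0 = 0.4561 W

456 mW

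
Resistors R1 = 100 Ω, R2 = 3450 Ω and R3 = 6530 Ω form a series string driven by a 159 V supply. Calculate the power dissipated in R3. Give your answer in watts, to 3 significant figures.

The current is common to all series resistors; compute it, then apply P = I²R for the target.
R_total = 100 + 3450 + 6530 = 10080 Ω
I = V / R_total = 159 / 10080 = 0.01577 A
P_R3 = I² × R3 = (0.01577)² × 6530 = 1.625 W

1.62 W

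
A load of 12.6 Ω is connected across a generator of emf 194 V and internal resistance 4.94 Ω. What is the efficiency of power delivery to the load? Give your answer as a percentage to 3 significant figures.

71.8 %

η = P_load/(P_load+P_int) = I²R/(I²R+I²r) = R/(R+r) — the I² cancels for series elements.
η = R / (R + r) = 12.6 / (12.6 + 4.94) = 0.7184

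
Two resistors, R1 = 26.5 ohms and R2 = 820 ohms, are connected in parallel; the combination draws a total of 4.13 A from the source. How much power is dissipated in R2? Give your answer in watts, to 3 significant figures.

We need the common branch voltage; get it from I_total × R_eq, then P = V²/R for the branch.
1/R_eq = 1/26.5 + 1/820 ⇒ R_eq = 25.67 Ω
V = I_total × R_eq = 4.130 × 25.67 = 106.0 V
P_R2 = V² / R2 = (106.0)² / 820 = 13.71 W

13.7 W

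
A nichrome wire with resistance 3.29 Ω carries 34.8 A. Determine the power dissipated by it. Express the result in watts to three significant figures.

With I and R stated, P = I²R applies in one step.
P = (34.80 A)² × 3.29 Ω = 3984 W

3980 W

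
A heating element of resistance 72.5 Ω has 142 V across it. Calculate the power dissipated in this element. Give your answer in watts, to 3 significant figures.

With V across and R both known, P = V²/R gives the dissipation directly.
P = (142 V)² / 72.5 Ω = 278.1 W

278 W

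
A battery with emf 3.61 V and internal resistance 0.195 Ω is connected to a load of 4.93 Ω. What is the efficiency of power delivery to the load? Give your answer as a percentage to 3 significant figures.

Both r and R carry the same current, so the power split is just the resistance split: η = R/(R+r).
η = R / (R + r) = 4.93 / (4.93 + 0.195) = 0.9620

96.2 %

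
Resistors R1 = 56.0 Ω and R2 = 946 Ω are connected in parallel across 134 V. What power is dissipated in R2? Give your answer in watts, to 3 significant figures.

R2 sits directly across the source, so P = V²/R with V = 134 V.
P_R2 = V² / R2 = (134)² / 946 Ω = 18.98 W

19.0 W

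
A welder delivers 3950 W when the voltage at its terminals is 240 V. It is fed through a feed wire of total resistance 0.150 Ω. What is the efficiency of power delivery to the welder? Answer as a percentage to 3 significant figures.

I = P / V = 3950 / 240 = 16.46 A through the feed wire.
P_line = I² R_line = (16.46)² × 0.150 = 40.63 W
P_source = P_load + P_line = 3950 + 40.63 = 3991 W
η = P_load / P_source = 3950 / 3991 = 0.9898

99.0 %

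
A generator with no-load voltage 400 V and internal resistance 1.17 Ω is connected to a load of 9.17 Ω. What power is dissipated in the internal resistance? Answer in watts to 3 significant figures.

Internal loss is I²r, with I set by the total series resistance r+R.
I = ε / (r + R) = 400 / (1.17 + 9.17) = 38.68 A
P_int = I² r = (38.68)² × 1.17 = 1751 W

1750 W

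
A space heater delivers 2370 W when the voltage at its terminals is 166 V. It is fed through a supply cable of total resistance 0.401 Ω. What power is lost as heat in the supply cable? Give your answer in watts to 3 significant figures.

81.7 W

Line loss is just I²R for the cable — we know both I and R_line directly.
I = P / V = 2370 / 166 = 14.28 A through the supply cable.
P_line = I² R_line = (14.28)² × 0.401 = 81.74 W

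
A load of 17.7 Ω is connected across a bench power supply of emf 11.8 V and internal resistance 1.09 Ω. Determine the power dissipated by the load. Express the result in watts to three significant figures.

Load and internal resistance form a series loop — compute the loop current, then the load power via I²R.
I = ε / (r + R) = 11.8 / (1.09 + 17.7) = 0.6280 A
P_load = I² R = (0.6280)² × 17.7 = 6.980 W

6.98 W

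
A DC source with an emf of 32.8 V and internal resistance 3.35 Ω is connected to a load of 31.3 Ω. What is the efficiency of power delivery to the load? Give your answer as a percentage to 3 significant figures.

90.3 %

The source delivers εI, of which I²R reaches the load and I²r is lost; since I is common, η = R/(R+r).
η = R / (R + r) = 31.3 / (31.3 + 3.35) = 0.9033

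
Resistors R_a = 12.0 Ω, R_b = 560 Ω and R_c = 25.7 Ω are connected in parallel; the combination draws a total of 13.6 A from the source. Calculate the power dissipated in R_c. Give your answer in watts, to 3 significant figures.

The branches share the same voltage, but only the total current is given — find V from the equivalent resistance first.
1/R_eq = 1/12.0 + 1/560 + 1/25.7 ⇒ R_eq = 8.063 Ω
V = I_total × R_eq = 13.60 × 8.063 = 109.7 V
P_R_c = V² / R_c = (109.7)² / 25.7 = 467.8 W

468 W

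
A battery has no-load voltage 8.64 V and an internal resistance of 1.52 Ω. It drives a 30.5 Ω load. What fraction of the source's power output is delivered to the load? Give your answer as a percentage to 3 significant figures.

The source delivers εI, of which I²R reaches the load and I²r is lost; since I is common, η = R/(R+r).
η = R / (R + r) = 30.5 / (30.5 + 1.52) = 0.9525

95.3 %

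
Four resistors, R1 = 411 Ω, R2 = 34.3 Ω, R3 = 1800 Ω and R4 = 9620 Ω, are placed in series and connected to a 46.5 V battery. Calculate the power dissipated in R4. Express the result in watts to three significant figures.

In a series string the same current flows through every resistor — find that current, then P = I²R for the one we want.
R_total = 411 + 34.3 + 1800 + 9620 = 11870 Ω
I = V / R_total = 46.5 / 11870 = 0.003919 A
P_R4 = I² × R4 = (0.003919)² × 9620 = 0.1477 W

0.148 W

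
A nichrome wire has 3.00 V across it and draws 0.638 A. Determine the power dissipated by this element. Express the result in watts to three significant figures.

1.91 W

V and I are known directly — P = V I, no intermediate step needed.
P = 3.00 V × 0.6380 A = 1.914 W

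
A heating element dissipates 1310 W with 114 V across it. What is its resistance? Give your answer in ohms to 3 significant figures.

Inverting the appropriate power form: R = V² / P.
R = (114)² / 1310 = 9.921 Ω

9.92 Ω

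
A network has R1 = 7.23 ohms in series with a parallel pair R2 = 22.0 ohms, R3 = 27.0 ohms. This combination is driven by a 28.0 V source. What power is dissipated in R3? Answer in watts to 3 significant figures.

Reduce the parallel pair to R_p first; the network is then a simple series string.
R_p = (22.0×27.0)/(22.0+27.0) = 12.12 Ω
R_total = 7.23 + 12.12 = 19.35 Ω
I = V / R_total = 28.0 / 19.35 = 1.447 A
Voltage across the parallel pair: V_p = I × R_p = 1.447 × 12.12 = 17.54 V
With V_p across R3, its power is V_p²/R3.
P_R3 = (17.54)² / 27.0 = 11.39 W

11.4 W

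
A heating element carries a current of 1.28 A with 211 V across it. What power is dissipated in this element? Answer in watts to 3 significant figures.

V and I are known directly — P = V I, no intermediate step needed.
P = 211 V × 1.280 A = 270.1 W

270 W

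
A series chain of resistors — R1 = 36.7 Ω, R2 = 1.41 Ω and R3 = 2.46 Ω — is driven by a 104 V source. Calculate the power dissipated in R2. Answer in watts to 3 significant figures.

Since the resistors are in series they all carry the loop current I = V/R_total; the power in any one is I²R.
R_total = 36.7 + 1.41 + 2.46 = 40.57 Ω
I = V / R_total = 104 / 40.57 = 2.563 A
P_R2 = I² × R2 = (2.563)² × 1.41 = 9.266 W

9.27 W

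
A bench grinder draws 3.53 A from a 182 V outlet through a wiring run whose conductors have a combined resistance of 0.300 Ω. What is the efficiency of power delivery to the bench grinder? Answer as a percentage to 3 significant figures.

The wiring run carries the full 3.53 A.
P_line = I² R_line = (3.530)² × 0.300 = 3.738 W
P_source = V I = 182 × 3.530 = 642.5 W; P_load = 638.7 W
η = P_load / P_source = 638.7 / 642.5 = 0.9942

99.4 %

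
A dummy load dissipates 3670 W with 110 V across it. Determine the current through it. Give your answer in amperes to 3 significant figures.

From P = V I = I²R = V²/R, with the two given quantities we get I = P / V.
I = 3670 / 110 = 33.36 A

33.4 A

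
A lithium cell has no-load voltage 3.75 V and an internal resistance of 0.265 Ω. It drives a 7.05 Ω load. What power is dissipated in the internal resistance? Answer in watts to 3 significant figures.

The source's internal resistance is just another series element carrying I; its dissipation is I²r.
I = ε / (r + R) = 3.75 / (0.265 + 7.05) = 0.5126 A
P_int = I² r = (0.5126)² × 0.265 = 0.06964 W

0.0696 W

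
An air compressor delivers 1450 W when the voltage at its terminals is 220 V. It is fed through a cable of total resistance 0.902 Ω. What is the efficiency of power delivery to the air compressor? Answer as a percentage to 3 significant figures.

97.4 %

I = P / V = 1450 / 220 = 6.591 A through the cable.
P_line = I² R_line = (6.591)² × 0.902 = 39.18 W
P_source = P_load + P_line = 1450 + 39.18 = 1489 W
η = P_load / P_source = 1450 / 1489 = 0.9737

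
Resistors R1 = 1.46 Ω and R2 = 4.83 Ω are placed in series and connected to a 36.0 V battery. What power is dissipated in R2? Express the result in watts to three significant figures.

158 W

Since the resistors are in series they all carry the loop current I = V/R_total; the power in any one is I²R.
R_total = 1.46 + 4.83 = 6.290 Ω
I = V / R_total = 36.0 / 6.290 = 5.723 A
P_R2 = I² × R2 = (5.723)² × 4.83 = 158.2 W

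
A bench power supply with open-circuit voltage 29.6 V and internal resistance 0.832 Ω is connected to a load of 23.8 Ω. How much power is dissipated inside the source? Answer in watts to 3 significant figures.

The internal resistance carries the same current as the load; P_int = I²r.
I = ε / (r + R) = 29.6 / (0.832 + 23.8) = 1.202 A
P_int = I² r = (1.202)² × 0.832 = 1.201 W

1.20 W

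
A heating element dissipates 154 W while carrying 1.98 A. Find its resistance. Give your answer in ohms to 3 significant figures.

The two known quantities fix the third via R = P / I².
R = 154 / (1.980)² = 39.28 Ω

39.3 Ω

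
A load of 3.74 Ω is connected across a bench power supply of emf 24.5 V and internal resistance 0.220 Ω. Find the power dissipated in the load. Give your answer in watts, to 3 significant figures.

The internal resistance and the load are in series, so the same I flows through both; get I from ε/(r+R), then I²R for the load.
I = ε / (r + R) = 24.5 / (0.220 + 3.74) = 6.187 A
P_load = I² R = (6.187)² × 3.74 = 143.2 W

143 W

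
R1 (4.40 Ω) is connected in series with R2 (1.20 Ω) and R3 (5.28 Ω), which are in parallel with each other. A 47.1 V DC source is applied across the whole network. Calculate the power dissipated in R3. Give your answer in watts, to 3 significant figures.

Replace R2 and R3 with their parallel equivalent so the circuit becomes R1 in series with R_p.
R_p = (1.20×5.28)/(1.20+5.28) = 0.9778 Ω
R_total = 4.40 + 0.9778 = 5.378 Ω
I = V / R_total = 47.1 / 5.378 = 8.758 A
Voltage across the parallel pair: V_p = I × R_p = 8.758 × 0.9778 = 8.564 V
With V_p across R3, its power is V_p²/R3.
P_R3 = (8.564)² / 5.28 = 13.89 W

13.9 W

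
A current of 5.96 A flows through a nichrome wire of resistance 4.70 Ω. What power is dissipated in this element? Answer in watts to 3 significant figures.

With I and R stated, P = I²R applies in one step.
P = (5.960 A)² × 4.70 Ω = 167.0 W

167 W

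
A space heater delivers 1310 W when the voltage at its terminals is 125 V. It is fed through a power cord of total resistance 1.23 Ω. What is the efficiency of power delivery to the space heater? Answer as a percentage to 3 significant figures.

90.7 %

I = P / V = 1310 / 125 = 10.48 A through the power cord.
P_line = I² R_line = (10.48)² × 1.23 = 135.1 W
P_source = P_load + P_line = 1310 + 135.1 = 1445 W
η = P_load / P_source = 1310 / 1445 = 0.9065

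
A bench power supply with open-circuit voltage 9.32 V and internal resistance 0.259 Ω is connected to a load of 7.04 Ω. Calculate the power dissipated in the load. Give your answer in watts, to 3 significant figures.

Find the circuit current first, then P = I²R for the load (series elements share I).
I = ε / (r + R) = 9.32 / (0.259 + 7.04) = 1.277 A
P_load = I² R = (1.277)² × 7.04 = 11.48 W

11.5 W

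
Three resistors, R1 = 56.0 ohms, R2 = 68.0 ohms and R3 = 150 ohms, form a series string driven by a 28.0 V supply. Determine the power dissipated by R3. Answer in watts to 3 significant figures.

1.57 W

In a series string the same current flows through every resistor — find that current, then P = I²R for the one we want.
R_total = 56.0 + 68.0 + 150 = 274.0 Ω
I = V / R_total = 28.0 / 274.0 = 0.1022 A
P_R3 = I² × R3 = (0.1022)² × 150 = 1.566 W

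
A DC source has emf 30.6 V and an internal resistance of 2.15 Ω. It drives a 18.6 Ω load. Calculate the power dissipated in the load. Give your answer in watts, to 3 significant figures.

40.5 W

Find the circuit current first, then P = I²R for the load (series elements share I).
I = ε / (r + R) = 30.6 / (2.15 + 18.6) = 1.475 A
P_load = I² R = (1.475)² × 18.6 = 40.45 W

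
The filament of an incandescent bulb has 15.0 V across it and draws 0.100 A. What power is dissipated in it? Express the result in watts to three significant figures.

With V and I both given, power follows immediately from P = V I.
P = 15.0 V × 0.1000 A = 1.500 W

1.50 W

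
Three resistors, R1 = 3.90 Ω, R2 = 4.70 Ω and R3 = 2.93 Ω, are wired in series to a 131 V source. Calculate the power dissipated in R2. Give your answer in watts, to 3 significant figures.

607 W

Series elements share the same current, so find I first, then use P = I²R.
R_total = 3.90 + 4.70 + 2.93 = 11.53 Ω
I = V / R_total = 131 / 11.53 = 11.36 A
P_R2 = I² × R2 = (11.36)² × 4.70 = 606.7 W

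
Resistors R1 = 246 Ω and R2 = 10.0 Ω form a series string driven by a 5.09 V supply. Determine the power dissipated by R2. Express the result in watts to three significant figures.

The current is common to all series resistors; compute it, then apply P = I²R for the target.
R_total = 246 + 10.0 = 256.0 Ω
I = V / R_total = 5.09 / 256.0 = 0.01988 A
P_R2 = I² × R2 = (0.01988)² × 10.0 = 0.003953 W

0.00395 W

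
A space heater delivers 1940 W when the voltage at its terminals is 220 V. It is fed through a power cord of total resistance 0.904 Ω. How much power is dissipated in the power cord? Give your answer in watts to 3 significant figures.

Line loss is just I²R for the cable — we know both I and R_line directly.
I = P / V = 1940 / 220 = 8.818 A through the power cord.
P_line = I² R_line = (8.818)² × 0.904 = 70.30 W

70.3 W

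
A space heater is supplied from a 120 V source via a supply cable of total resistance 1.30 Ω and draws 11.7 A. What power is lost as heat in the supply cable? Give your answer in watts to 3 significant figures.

178 W

The supply cable is a series resistance carrying the load current; its dissipation is I²R_line.
The supply cable carries the full 11.7 A.
P_line = I² R_line = (11.70)² × 1.30 = 178.0 W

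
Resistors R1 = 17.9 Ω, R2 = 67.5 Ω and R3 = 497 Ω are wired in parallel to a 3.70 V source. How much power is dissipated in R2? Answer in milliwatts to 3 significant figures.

The supply voltage appears across each parallel branch — just use P = V²/R2.
P_R2 = V² / R2 = (3.70)² / 67.5 Ω = 0.2028 W

203 mW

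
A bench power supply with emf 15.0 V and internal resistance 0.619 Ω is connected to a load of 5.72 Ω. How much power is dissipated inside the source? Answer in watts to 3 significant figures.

3.47 W

The source's internal resistance is just another series element carrying I; its dissipation is I²r.
I = ε / (r + R) = 15.0 / (0.619 + 5.72) = 2.366 A
P_int = I² r = (2.366)² × 0.619 = 3.466 W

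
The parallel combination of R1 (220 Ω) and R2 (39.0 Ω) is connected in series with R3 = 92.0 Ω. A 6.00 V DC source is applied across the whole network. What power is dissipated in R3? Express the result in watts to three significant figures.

Collapse the R1‖R2 pair into one equivalent R_p; then R_p and R3 form a series string.
R_p = (220×39.0)/(220+39.0) = 33.13 Ω
R_total = R_p + 92.0 = 33.13 + 92.0 = 125.1 Ω
I = V / R_total = 6.00 / 125.1 = 0.04795 A
R3 is the series element, so its power is I²R.
P_R3 = (0.04795)² × 92.0 = 0.2115 W

0.212 W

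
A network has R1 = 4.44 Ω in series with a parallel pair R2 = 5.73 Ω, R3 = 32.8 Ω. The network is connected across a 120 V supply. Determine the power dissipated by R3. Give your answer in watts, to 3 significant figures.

120 W

First combine the parallel branches into one equivalent R_p, then R1 + R_p is a series pair.
R_p = (5.73×32.8)/(5.73+32.8) = 4.878 Ω
R_total = 4.44 + 4.878 = 9.318 Ω
I = V / R_total = 120 / 9.318 = 12.88 A
Voltage across the parallel pair: V_p = I × R_p = 12.88 × 4.878 = 62.82 V
With V_p across R3, its power is V_p²/R3.
P_R3 = (62.82)² / 32.8 = 120.3 W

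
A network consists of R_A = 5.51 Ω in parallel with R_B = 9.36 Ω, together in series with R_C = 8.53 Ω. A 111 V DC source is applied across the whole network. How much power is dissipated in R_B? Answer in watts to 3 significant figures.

Combine R_A and R_B into their parallel equivalent first, reducing the network to two series resistors.
R_p = (5.51×9.36)/(5.51+9.36) = 3.468 Ω
R_total = R_p + 8.53 = 3.468 + 8.53 = 12.00 Ω
I = V / R_total = 111 / 12.00 = 9.251 A
Voltage across the parallel pair: V_p = I × R_p = 9.251 × 3.468 = 32.09 V
Use P = V²/R for R_B with V = V_p.
P_R_B = (32.09)² / 9.36 = 110.0 W

110 W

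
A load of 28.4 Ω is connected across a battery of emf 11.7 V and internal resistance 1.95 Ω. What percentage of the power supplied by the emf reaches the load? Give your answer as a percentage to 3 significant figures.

93.6 %

Efficiency is P_load / P_total. With a series r and R sharing the same I, P = I²R for each, so η = R/(R+r).
η = R / (R + r) = 28.4 / (28.4 + 1.95) = 0.9357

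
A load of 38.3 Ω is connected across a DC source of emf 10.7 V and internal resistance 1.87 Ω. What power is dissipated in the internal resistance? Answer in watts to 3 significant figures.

0.133 W

The internal resistance carries the same current as the load; P_int = I²r.
I = ε / (r + R) = 10.7 / (1.87 + 38.3) = 0.2664 A
P_int = I² r = (0.2664)² × 1.87 = 0.1327 W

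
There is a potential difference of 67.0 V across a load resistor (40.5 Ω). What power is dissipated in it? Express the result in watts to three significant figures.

111 W

V and R are stated; P = V²/R avoids computing the current.
P = (67.0 V)² / 40.5 Ω = 110.8 W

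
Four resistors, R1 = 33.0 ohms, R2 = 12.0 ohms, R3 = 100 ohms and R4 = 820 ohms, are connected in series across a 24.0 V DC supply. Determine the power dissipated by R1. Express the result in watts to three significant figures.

In a series string the same current flows through every resistor — find that current, then P = I²R for the one we want.
R_total = 33.0 + 12.0 + 100 + 820 = 965.0 Ω
I = V / R_total = 24.0 / 965.0 = 0.02487 A
P_R1 = I² × R1 = (0.02487)² × 33.0 = 0.02041 W

0.0204 W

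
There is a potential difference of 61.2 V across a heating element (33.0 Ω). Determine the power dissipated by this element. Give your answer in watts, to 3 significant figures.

113 W

V and R are stated; P = V²/R avoids computing the current.
P = (61.2 V)² / 33.0 Ω = 113.5 W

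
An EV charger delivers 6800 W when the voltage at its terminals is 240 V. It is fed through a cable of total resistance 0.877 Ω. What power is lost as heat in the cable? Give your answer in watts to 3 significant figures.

The cable and load are in series, so the same current flows in both; the loss is I²R_line.
I = P / V = 6800 / 240 = 28.33 A through the cable.
P_line = I² R_line = (28.33)² × 0.877 = 704.0 W

704 W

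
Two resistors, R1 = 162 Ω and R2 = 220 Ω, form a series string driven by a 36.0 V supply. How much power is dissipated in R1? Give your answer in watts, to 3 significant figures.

Series elements share the same current, so find I first, then use P = I²R.
R_total = 162 + 220 = 382.0 Ω
I = V / R_total = 36.0 / 382.0 = 0.09424 A
P_R1 = I² × R1 = (0.09424)² × 162 = 1.439 W

1.44 W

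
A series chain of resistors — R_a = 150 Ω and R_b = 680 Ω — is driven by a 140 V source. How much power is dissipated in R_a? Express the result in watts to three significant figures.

Since the resistors are in series they all carry the loop current I = V/R_total; the power in any one is I²R.
R_total = 150 + 680 = 830.0 Ω
I = V / R_total = 140 / 830.0 = 0.1687 A
P_R_a = I² × R_a = (0.1687)² × 150 = 4.268 W

4.27 W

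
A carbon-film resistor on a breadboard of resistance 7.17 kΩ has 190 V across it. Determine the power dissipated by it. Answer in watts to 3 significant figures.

5.03 W

With V across and R both known, P = V²/R gives the dissipation directly.
P = (190 V)² / 7170 Ω = 5.035 W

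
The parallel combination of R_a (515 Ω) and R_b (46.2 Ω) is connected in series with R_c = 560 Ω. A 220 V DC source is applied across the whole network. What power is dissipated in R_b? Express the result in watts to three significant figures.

First find R_p for the parallel pair, then treat R_p + R_c as a series loop.
R_p = (515×46.2)/(515+46.2) = 42.40 Ω
R_total = R_p + 560 = 42.40 + 560 = 602.4 Ω
I = V / R_total = 220 / 602.4 = 0.3652 A
Voltage across the parallel pair: V_p = I × R_p = 0.3652 × 42.40 = 15.48 V
R_b has V_p across it, so P = V_p²/R_b.
P_R_b = (15.48)² / 46.2 = 5.189 W

5.19 W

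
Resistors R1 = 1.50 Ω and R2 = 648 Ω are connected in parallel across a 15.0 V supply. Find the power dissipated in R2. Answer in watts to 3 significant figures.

Each parallel branch sees the full supply voltage, so P = V²/R applies directly to the target branch.
P_R2 = V² / R2 = (15.0)² / 648 Ω = 0.3472 W

0.347 W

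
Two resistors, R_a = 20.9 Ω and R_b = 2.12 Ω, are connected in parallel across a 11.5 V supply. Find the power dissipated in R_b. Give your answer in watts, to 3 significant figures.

Parallel branches share the same voltage; P = V²/R gives the branch power in one step.
P_R_b = V² / R_b = (11.5)² / 2.12 Ω = 62.38 W

62.4 W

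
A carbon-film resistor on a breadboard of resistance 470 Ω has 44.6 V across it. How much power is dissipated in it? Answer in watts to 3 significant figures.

4.23 W

We know the drop across the element and its resistance — P = V²/R, one step.
P = (44.6 V)² / 470 Ω = 4.232 W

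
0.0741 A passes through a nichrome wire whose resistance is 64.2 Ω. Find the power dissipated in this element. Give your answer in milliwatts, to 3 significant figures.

353 mW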